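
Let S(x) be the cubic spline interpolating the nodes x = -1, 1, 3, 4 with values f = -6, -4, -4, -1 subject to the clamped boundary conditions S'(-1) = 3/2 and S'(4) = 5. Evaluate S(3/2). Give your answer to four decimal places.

Let M_i = S''(x_i). Step sizes h_i = 2, 2, 1; slopes of the chords Δ_i = (y_(i+1) - y_i)/h_i = 1, 0, 3.
  2·M_0 + 8·M_1 + 2·M_2 = 6(Δ_1 - Δ_0) = -6
  2·M_1 + 6·M_2 + 1·M_3 = 6(Δ_2 - Δ_1) = 18
Clamped end conditions give two more equations: 2h_0·M_0 + h_0·M_1 = 6(Δ_0 - S'(-1)) = -3 and h_2·M_2 + 2h_2·M_3 = 6(S'(4) - Δ_2) = 12.
Solving the tridiagonal system: M_0 = -1/23, M_1 = -65/46, M_2 = 62/23, M_3 = 107/23.
On [1, 3], S(x) = -4 + 1/23·(x - 1) - 65/92·(x - 1)² + 63/184·(x - 1)³.
With (x - 1) = 1/2: S(3/2) = -6053/1472.

-4.1121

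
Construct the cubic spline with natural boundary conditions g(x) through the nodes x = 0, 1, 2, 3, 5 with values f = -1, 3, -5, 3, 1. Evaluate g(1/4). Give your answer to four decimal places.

Let M_i = g''(x_i). Step sizes h_i = 1, 1, 1, 2; slopes of the chords Δ_i = (y_(i+1) - y_i)/h_i = 4, -8, 8, -1.
  1·M_0 + 4·M_1 + 1·M_2 = 6(Δ_1 - Δ_0) = -72
  1·M_1 + 4·M_2 + 1·M_3 = 6(Δ_2 - Δ_1) = 96
  1·M_2 + 6·M_3 + 2·M_4 = 6(Δ_3 - Δ_2) = -54
Natural end conditions: M_0 = M_4 = 0.
Hence M_0 = 0, M_1 = -1143/43, M_2 = 1476/43, M_3 = -633/43, M_4 = 0.
On [0, 1], g(x) = -1 + 725/86·x + 0·x² - 381/86·x³.
With x = 1/4: g(1/4) = 5715/5504.

1.0383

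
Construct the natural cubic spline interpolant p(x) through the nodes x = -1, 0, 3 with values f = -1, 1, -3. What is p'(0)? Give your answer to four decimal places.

1.1667

Write m_i for p''(x_i). With h_i = 1, 3 and divided differences Δ_i = 2, -4/3, the continuity of p' gives the tridiagonal system
  1·m_0 + 8·m_1 + 3·m_2 = 6(Δ_1 - Δ_0) = -20
Natural end conditions: m_0 = m_2 = 0.
Solving: m_0 = 0, m_1 = -5/2, m_2 = 0.
On [0, 3], p'(x) = b_1 + 2c_1·x + 3d_1·x² with b_1 = Δ_1 - h_1(2m_1 + m_2)/6 = 7/6, c_1 = m_1/2 = -5/4, d_1 = (m_2 - m_1)/(6h_1) = 5/36. So p'(0) = 7/6.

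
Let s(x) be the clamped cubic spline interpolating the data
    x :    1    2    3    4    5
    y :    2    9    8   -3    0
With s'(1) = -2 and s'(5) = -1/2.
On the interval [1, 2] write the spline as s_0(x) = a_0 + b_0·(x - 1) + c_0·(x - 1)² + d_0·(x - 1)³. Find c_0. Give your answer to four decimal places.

17.4911

With σ_i denoting the second derivative at x_i, h_i = 1, 1, 1, 1, and Δ_i = (y_(i+1) − y_i)/h_i = 7, -1, -11, 3:
  1·σ_0 + 4·σ_1 + 1·σ_2 = 6(Δ_1 - Δ_0) = -48
  1·σ_1 + 4·σ_2 + 1·σ_3 = 6(Δ_2 - Δ_1) = -60
  1·σ_2 + 4·σ_3 + 1·σ_4 = 6(Δ_3 - Δ_2) = 84
Clamped end conditions give two more equations: 2h_0·σ_0 + h_0·σ_1 = 6(Δ_0 - s'(1)) = 54 and h_3·σ_3 + 2h_3·σ_4 = 6(s'(5) - Δ_3) = -21.
Solving: σ_0 = 1959/56, σ_1 = -447/28, σ_2 = -153/8, σ_3 = 909/28, σ_4 = -1497/56.
On [1, 2], with s_0(x) = a_0 + b_0·(x - 1) + c_0·(x - 1)² + d_0·(x - 1)³: c_0 = σ_0/2 = 1959/112, d_0 = (σ_1 - σ_0)/(6h_0) = -951/112, b_0 = Δ_0 - h_0(2σ_0 + σ_1)/6 = -2.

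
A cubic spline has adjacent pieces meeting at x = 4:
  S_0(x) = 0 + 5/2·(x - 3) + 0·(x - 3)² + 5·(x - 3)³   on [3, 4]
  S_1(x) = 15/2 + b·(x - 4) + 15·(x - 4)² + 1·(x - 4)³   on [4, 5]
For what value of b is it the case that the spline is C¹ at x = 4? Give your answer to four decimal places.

S_0'(x) = 5/2 + 0·(x - 3) + 15·(x - 3)², so S_0'(4) = 35/2. On the right, S_1'(4) = b, so b = 35/2.

17.5000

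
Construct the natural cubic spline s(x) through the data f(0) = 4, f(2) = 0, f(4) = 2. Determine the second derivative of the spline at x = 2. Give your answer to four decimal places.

2.2500

Put M_i = s'' at the i-th knot. Here h = (2, 2) and Δ = (-2, 1), so the interior equations h_(i-1)·M_(i-1) + 2(h_(i-1)+h_i)·M_i + h_i·M_(i+1) = 6(Δ_i − Δ_(i-1)) read
  2·M_0 + 8·M_1 + 2·M_2 = 6(Δ_1 - Δ_0) = 18
Natural end conditions: M_0 = M_2 = 0.
Hence M_0 = 0, M_1 = 9/4, M_2 = 0.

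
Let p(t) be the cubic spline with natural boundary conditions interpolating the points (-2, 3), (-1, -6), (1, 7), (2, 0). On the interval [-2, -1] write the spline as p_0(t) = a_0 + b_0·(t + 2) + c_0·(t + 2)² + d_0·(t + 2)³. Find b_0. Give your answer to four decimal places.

-12.7500

Let σ_i = p''(x_i). Step sizes h_i = 1, 2, 1; slopes of the chords Δ_i = (y_(i+1) - y_i)/h_i = -9, 13/2, -7.
  1·σ_0 + 6·σ_1 + 2·σ_2 = 6(Δ_1 - Δ_0) = 93
  2·σ_1 + 6·σ_2 + 1·σ_3 = 6(Δ_2 - Δ_1) = -81
Natural end conditions: σ_0 = σ_3 = 0.
Forward elimination and back-substitution give σ_0 = 0, σ_1 = 45/2, σ_2 = -21, σ_3 = 0.
On [-2, -1], with p_0(t) = a_0 + b_0·(t + 2) + c_0·(t + 2)² + d_0·(t + 2)³: c_0 = σ_0/2 = 0, d_0 = (σ_1 - σ_0)/(6h_0) = 15/4, b_0 = Δ_0 - h_0(2σ_0 + σ_1)/6 = -51/4.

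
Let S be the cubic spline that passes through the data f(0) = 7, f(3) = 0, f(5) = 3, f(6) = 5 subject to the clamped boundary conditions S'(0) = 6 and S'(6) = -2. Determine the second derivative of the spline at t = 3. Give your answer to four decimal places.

5.4737

Put M_i = S'' at the i-th knot. Here h = (3, 2, 1) and Δ = (-7/3, 3/2, 2), so the interior equations h_(i-1)·M_(i-1) + 2(h_(i-1)+h_i)·M_i + h_i·M_(i+1) = 6(Δ_i − Δ_(i-1)) read
  3·M_0 + 10·M_1 + 2·M_2 = 6(Δ_1 - Δ_0) = 23
  2·M_1 + 6·M_2 + 1·M_3 = 6(Δ_2 - Δ_1) = 3
Clamped end conditions give two more equations: 2h_0·M_0 + h_0·M_1 = 6(Δ_0 - S'(0)) = -50 and h_2·M_2 + 2h_2·M_3 = 6(S'(6) - Δ_2) = -24.
Solving the tridiagonal system: M_0 = -631/57, M_1 = 104/19, M_2 = 14/19, M_3 = -235/19.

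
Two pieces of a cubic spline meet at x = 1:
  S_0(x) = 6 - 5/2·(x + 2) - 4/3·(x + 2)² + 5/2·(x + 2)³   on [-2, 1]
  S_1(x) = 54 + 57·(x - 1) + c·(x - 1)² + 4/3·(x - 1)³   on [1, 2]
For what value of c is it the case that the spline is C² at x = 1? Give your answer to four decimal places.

S_0''(x) = -8/3 + 15·(x + 2), so S_0''(1) = 127/3. On the right, S_1''(1) = 2c, so c = 127/6.

21.1667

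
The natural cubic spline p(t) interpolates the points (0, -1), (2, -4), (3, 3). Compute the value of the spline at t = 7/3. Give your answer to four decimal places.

Let M_i = p''(x_i). Step sizes h_i = 2, 1; slopes of the chords Δ_i = (y_(i+1) - y_i)/h_i = -3/2, 7.
  2·M_0 + 6·M_1 + 1·M_2 = 6(Δ_1 - Δ_0) = 51
Natural end conditions: M_0 = M_2 = 0.
Hence M_0 = 0, M_1 = 17/2, M_2 = 0.
On [2, 3], p(t) = -4 + 25/6·(t - 2) + 17/4·(t - 2)² - 17/12·(t - 2)³.
With (t - 2) = 1/3: p(7/3) = -355/162.

-2.1914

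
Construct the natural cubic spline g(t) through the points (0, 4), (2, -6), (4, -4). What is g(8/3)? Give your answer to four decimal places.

Put m_i = g'' at the i-th knot. Here h = (2, 2) and Δ = (-5, 1), so the interior equations h_(i-1)·m_(i-1) + 2(h_(i-1)+h_i)·m_i + h_i·m_(i+1) = 6(Δ_i − Δ_(i-1)) read
  2·m_0 + 8·m_1 + 2·m_2 = 6(Δ_1 - Δ_0) = 36
Natural end conditions: m_0 = m_2 = 0.
Hence m_0 = 0, m_1 = 9/2, m_2 = 0.
On [2, 4], g(t) = -6 - 2·(t - 2) + 9/4·(t - 2)² - 3/8·(t - 2)³.
With (t - 2) = 2/3: g(8/3) = -58/9.

-6.4444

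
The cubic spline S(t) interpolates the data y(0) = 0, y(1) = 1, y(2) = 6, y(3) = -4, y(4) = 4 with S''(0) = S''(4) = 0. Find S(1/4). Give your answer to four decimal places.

With σ_i denoting the second derivative at x_i, h_i = 1, 1, 1, 1, and Δ_i = (y_(i+1) − y_i)/h_i = 1, 5, -10, 8:
  1·σ_0 + 4·σ_1 + 1·σ_2 = 6(Δ_1 - Δ_0) = 24
  1·σ_1 + 4·σ_2 + 1·σ_3 = 6(Δ_2 - Δ_1) = -90
  1·σ_2 + 4·σ_3 + 1·σ_4 = 6(Δ_3 - Δ_2) = 108
Natural end conditions: σ_0 = σ_4 = 0.
Solving: σ_0 = 0, σ_1 = 207/14, σ_2 = -246/7, σ_3 = 501/14, σ_4 = 0.
On [0, 1], S(t) = 0 - 41/28·t + 0·t² + 69/28·t³.
With t = 1/4: S(1/4) = -587/1792.

-0.3276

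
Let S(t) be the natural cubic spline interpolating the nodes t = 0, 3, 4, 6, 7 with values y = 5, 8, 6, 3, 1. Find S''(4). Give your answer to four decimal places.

Let M_i = S''(x_i). Step sizes h_i = 3, 1, 2, 1; slopes of the chords Δ_i = (y_(i+1) - y_i)/h_i = 1, -2, -3/2, -2.
  3·M_0 + 8·M_1 + 1·M_2 = 6(Δ_1 - Δ_0) = -18
  1·M_1 + 6·M_2 + 2·M_3 = 6(Δ_2 - Δ_1) = 3
  2·M_2 + 6·M_3 + 1·M_4 = 6(Δ_3 - Δ_2) = -3
Natural end conditions: M_0 = M_4 = 0.
Solving: M_0 = 0, M_1 = -12/5, M_2 = 6/5, M_3 = -9/10, M_4 = 0.

1.2000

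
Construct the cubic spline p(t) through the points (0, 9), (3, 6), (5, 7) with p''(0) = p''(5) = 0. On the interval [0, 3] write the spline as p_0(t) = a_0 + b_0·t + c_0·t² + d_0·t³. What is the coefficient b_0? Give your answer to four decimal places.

-1.4500

With M_i denoting the second derivative at x_i, h_i = 3, 2, and Δ_i = (y_(i+1) − y_i)/h_i = -1, 1/2:
  3·M_0 + 10·M_1 + 2·M_2 = 6(Δ_1 - Δ_0) = 9
Natural end conditions: M_0 = M_2 = 0.
Hence M_0 = 0, M_1 = 9/10, M_2 = 0.
On [0, 3], with p_0(t) = a_0 + b_0·t + c_0·t² + d_0·t³: c_0 = M_0/2 = 0, d_0 = (M_1 - M_0)/(6h_0) = 1/20, b_0 = Δ_0 - h_0(2M_0 + M_1)/6 = -29/20.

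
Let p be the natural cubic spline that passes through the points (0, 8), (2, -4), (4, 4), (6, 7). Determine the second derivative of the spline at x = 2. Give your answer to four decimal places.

8.5000

With m_i denoting the second derivative at x_i, h_i = 2, 2, 2, and Δ_i = (y_(i+1) − y_i)/h_i = -6, 4, 3/2:
  2·m_0 + 8·m_1 + 2·m_2 = 6(Δ_1 - Δ_0) = 60
  2·m_1 + 8·m_2 + 2·m_3 = 6(Δ_2 - Δ_1) = -15
Natural end conditions: m_0 = m_3 = 0.
Hence m_0 = 0, m_1 = 17/2, m_2 = -4, m_3 = 0.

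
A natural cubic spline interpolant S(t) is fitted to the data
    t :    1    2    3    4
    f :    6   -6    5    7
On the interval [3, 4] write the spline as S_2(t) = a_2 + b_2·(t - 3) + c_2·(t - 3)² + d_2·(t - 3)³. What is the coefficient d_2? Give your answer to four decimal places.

3.9333

With σ_i denoting the second derivative at x_i, h_i = 1, 1, 1, and Δ_i = (y_(i+1) − y_i)/h_i = -12, 11, 2:
  1·σ_0 + 4·σ_1 + 1·σ_2 = 6(Δ_1 - Δ_0) = 138
  1·σ_1 + 4·σ_2 + 1·σ_3 = 6(Δ_2 - Δ_1) = -54
Natural end conditions: σ_0 = σ_3 = 0.
Solving the tridiagonal system: σ_0 = 0, σ_1 = 202/5, σ_2 = -118/5, σ_3 = 0.
On [3, 4], with S_2(t) = a_2 + b_2·(t - 3) + c_2·(t - 3)² + d_2·(t - 3)³: c_2 = σ_2/2 = -59/5, d_2 = (σ_3 - σ_2)/(6h_2) = 59/15, b_2 = Δ_2 - h_2(2σ_2 + σ_3)/6 = 148/15.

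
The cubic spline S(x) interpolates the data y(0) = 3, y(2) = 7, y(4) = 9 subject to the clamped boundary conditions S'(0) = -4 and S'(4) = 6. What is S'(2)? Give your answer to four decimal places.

Write M_i for S''(x_i). With h_i = 2, 2 and divided differences Δ_i = 2, 1, the continuity of S' gives the tridiagonal system
  2·M_0 + 8·M_1 + 2·M_2 = 6(Δ_1 - Δ_0) = -6
Clamped end conditions give two more equations: 2h_0·M_0 + h_0·M_1 = 6(Δ_0 - S'(0)) = 36 and h_1·M_1 + 2h_1·M_2 = 6(S'(4) - Δ_1) = 30.
Solving: M_0 = 49/4, M_1 = -13/2, M_2 = 43/4.
On [2, 4], S'(x) = b_1 + 2c_1·(x - 2) + 3d_1·(x - 2)² with b_1 = Δ_1 - h_1(2M_1 + M_2)/6 = 7/4, c_1 = M_1/2 = -13/4, d_1 = (M_2 - M_1)/(6h_1) = 23/16. So S'(2) = 7/4.

1.7500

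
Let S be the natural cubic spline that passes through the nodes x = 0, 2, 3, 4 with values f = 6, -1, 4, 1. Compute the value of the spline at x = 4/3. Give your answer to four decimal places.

Write σ_i for S''(x_i). With h_i = 2, 1, 1 and divided differences Δ_i = -7/2, 5, -3, the continuity of S' gives the tridiagonal system
  2·σ_0 + 6·σ_1 + 1·σ_2 = 6(Δ_1 - Δ_0) = 51
  1·σ_1 + 4·σ_2 + 1·σ_3 = 6(Δ_2 - Δ_1) = -48
Natural end conditions: σ_0 = σ_3 = 0.
Hence σ_0 = 0, σ_1 = 252/23, σ_2 = -339/23, σ_3 = 0.
On [0, 2], S(x) = 6 - 329/46·x + 0·x² + 21/23·x³.
With x = 4/3: S(4/3) = -284/207.

-1.3720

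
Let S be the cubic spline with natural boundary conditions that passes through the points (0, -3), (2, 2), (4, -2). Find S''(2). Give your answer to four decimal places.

Let M_i = S''(x_i). Step sizes h_i = 2, 2; slopes of the chords Δ_i = (y_(i+1) - y_i)/h_i = 5/2, -2.
  2·M_0 + 8·M_1 + 2·M_2 = 6(Δ_1 - Δ_0) = -27
Natural end conditions: M_0 = M_2 = 0.
Solving: M_0 = 0, M_1 = -27/8, M_2 = 0.

-3.3750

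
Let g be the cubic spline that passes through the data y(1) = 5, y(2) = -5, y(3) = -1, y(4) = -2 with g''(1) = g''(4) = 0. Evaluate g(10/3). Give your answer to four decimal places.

Put M_i = g'' at the i-th knot. Here h = (1, 1, 1) and Δ = (-10, 4, -1), so the interior equations h_(i-1)·M_(i-1) + 2(h_(i-1)+h_i)·M_i + h_i·M_(i+1) = 6(Δ_i − Δ_(i-1)) read
  1·M_0 + 4·M_1 + 1·M_2 = 6(Δ_1 - Δ_0) = 84
  1·M_1 + 4·M_2 + 1·M_3 = 6(Δ_2 - Δ_1) = -30
Natural end conditions: M_0 = M_3 = 0.
Forward elimination and back-substitution give M_0 = 0, M_1 = 122/5, M_2 = -68/5, M_3 = 0.
On [3, 4], g(x) = -1 + 53/15·(x - 3) - 34/5·(x - 3)² + 34/15·(x - 3)³.
With (x - 3) = 1/3: g(10/3) = -40/81.

-0.4938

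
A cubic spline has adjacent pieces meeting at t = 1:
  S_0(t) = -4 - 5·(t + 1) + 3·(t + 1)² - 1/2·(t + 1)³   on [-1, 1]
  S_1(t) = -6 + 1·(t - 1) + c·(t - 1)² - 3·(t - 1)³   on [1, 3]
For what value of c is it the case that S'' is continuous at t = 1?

0

S_0''(t) = 6 - 3·(t + 1), so S_0''(1) = 0. On the right, S_1''(1) = 2c, so c = 0.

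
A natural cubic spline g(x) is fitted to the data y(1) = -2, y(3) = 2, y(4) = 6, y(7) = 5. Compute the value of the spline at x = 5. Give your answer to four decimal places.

Write σ_i for g''(x_i). With h_i = 2, 1, 3 and divided differences Δ_i = 2, 4, -1/3, the continuity of g' gives the tridiagonal system
  2·σ_0 + 6·σ_1 + 1·σ_2 = 6(Δ_1 - Δ_0) = 12
  1·σ_1 + 8·σ_2 + 3·σ_3 = 6(Δ_2 - Δ_1) = -26
Natural end conditions: σ_0 = σ_3 = 0.
Solving: σ_0 = 0, σ_1 = 122/47, σ_2 = -168/47, σ_3 = 0.
On [4, 7], g(x) = 6 + 457/141·(x - 4) - 84/47·(x - 4)² + 28/141·(x - 4)³.
With (x - 4) = 1: g(5) = 1079/141.

7.6525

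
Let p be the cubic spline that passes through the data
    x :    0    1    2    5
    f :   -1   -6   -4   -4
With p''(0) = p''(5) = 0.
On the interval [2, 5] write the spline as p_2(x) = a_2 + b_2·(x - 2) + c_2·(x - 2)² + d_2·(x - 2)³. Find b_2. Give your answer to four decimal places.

2.9032

With σ_i denoting the second derivative at x_i, h_i = 1, 1, 3, and Δ_i = (y_(i+1) − y_i)/h_i = -5, 2, 0:
  1·σ_0 + 4·σ_1 + 1·σ_2 = 6(Δ_1 - Δ_0) = 42
  1·σ_1 + 8·σ_2 + 3·σ_3 = 6(Δ_2 - Δ_1) = -12
Natural end conditions: σ_0 = σ_3 = 0.
Solving: σ_0 = 0, σ_1 = 348/31, σ_2 = -90/31, σ_3 = 0.
On [2, 5], with p_2(x) = a_2 + b_2·(x - 2) + c_2·(x - 2)² + d_2·(x - 2)³: c_2 = σ_2/2 = -45/31, d_2 = (σ_3 - σ_2)/(6h_2) = 5/31, b_2 = Δ_2 - h_2(2σ_2 + σ_3)/6 = 90/31.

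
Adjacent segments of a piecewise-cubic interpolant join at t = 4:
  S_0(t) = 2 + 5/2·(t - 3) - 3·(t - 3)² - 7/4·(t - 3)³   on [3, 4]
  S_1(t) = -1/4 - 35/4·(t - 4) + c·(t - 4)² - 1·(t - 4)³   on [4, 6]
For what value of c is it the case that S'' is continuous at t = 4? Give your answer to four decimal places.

S_0''(t) = -6 - 21/2·(t - 3), so S_0''(4) = -33/2. On the right, S_1''(4) = 2c, so c = -33/4.

-8.2500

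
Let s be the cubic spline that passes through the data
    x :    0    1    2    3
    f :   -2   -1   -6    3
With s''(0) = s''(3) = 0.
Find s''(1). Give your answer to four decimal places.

Put M_i = s'' at the i-th knot. Here h = (1, 1, 1) and Δ = (1, -5, 9), so the interior equations h_(i-1)·M_(i-1) + 2(h_(i-1)+h_i)·M_i + h_i·M_(i+1) = 6(Δ_i − Δ_(i-1)) read
  1·M_0 + 4·M_1 + 1·M_2 = 6(Δ_1 - Δ_0) = -36
  1·M_1 + 4·M_2 + 1·M_3 = 6(Δ_2 - Δ_1) = 84
Natural end conditions: M_0 = M_3 = 0.
Solving: M_0 = 0, M_1 = -76/5, M_2 = 124/5, M_3 = 0.

-15.2000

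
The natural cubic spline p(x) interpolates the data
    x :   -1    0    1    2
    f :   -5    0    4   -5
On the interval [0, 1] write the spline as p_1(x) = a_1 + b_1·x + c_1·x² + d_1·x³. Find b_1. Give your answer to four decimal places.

Write M_i for p''(x_i). With h_i = 1, 1, 1 and divided differences Δ_i = 5, 4, -9, the continuity of p' gives the tridiagonal system
  1·M_0 + 4·M_1 + 1·M_2 = 6(Δ_1 - Δ_0) = -6
  1·M_1 + 4·M_2 + 1·M_3 = 6(Δ_2 - Δ_1) = -78
Natural end conditions: M_0 = M_3 = 0.
Hence M_0 = 0, M_1 = 18/5, M_2 = -102/5, M_3 = 0.
On [0, 1], with p_1(x) = a_1 + b_1·x + c_1·x² + d_1·x³: c_1 = M_1/2 = 9/5, d_1 = (M_2 - M_1)/(6h_1) = -4, b_1 = Δ_1 - h_1(2M_1 + M_2)/6 = 31/5.

6.2000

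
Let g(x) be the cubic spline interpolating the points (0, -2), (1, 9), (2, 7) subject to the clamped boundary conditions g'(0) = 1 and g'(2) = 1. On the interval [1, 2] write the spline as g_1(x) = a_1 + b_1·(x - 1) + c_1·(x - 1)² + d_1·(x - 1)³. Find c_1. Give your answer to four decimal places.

Put σ_i = g'' at the i-th knot. Here h = (1, 1) and Δ = (11, -2), so the interior equations h_(i-1)·σ_(i-1) + 2(h_(i-1)+h_i)·σ_i + h_i·σ_(i+1) = 6(Δ_i − Δ_(i-1)) read
  1·σ_0 + 4·σ_1 + 1·σ_2 = 6(Δ_1 - Δ_0) = -78
Clamped end conditions give two more equations: 2h_0·σ_0 + h_0·σ_1 = 6(Δ_0 - g'(0)) = 60 and h_1·σ_1 + 2h_1·σ_2 = 6(g'(2) - Δ_1) = 18.
Hence σ_0 = 99/2, σ_1 = -39, σ_2 = 57/2.
On [1, 2], with g_1(x) = a_1 + b_1·(x - 1) + c_1·(x - 1)² + d_1·(x - 1)³: c_1 = σ_1/2 = -39/2, d_1 = (σ_2 - σ_1)/(6h_1) = 45/4, b_1 = Δ_1 - h_1(2σ_1 + σ_2)/6 = 25/4.

-19.5000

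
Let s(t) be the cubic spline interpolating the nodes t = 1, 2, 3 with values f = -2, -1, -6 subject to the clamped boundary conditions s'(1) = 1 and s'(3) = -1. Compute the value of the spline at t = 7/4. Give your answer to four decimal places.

-0.6875

With M_i denoting the second derivative at x_i, h_i = 1, 1, and Δ_i = (y_(i+1) − y_i)/h_i = 1, -5:
  1·M_0 + 4·M_1 + 1·M_2 = 6(Δ_1 - Δ_0) = -36
Clamped end conditions give two more equations: 2h_0·M_0 + h_0·M_1 = 6(Δ_0 - s'(1)) = 0 and h_1·M_1 + 2h_1·M_2 = 6(s'(3) - Δ_1) = 24.
Solving the tridiagonal system: M_0 = 8, M_1 = -16, M_2 = 20.
On [1, 2], s(t) = -2 + 1·(t - 1) + 4·(t - 1)² - 4·(t - 1)³.
With (t - 1) = 3/4: s(7/4) = -11/16.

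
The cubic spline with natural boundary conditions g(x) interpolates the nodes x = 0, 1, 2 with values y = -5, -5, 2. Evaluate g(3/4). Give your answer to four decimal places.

Write m_i for g''(x_i). With h_i = 1, 1 and divided differences Δ_i = 0, 7, the continuity of g' gives the tridiagonal system
  1·m_0 + 4·m_1 + 1·m_2 = 6(Δ_1 - Δ_0) = 42
Natural end conditions: m_0 = m_2 = 0.
Hence m_0 = 0, m_1 = 21/2, m_2 = 0.
On [0, 1], g(x) = -5 - 7/4·x + 0·x² + 7/4·x³.
With x = 3/4: g(3/4) = -1427/256.

-5.5742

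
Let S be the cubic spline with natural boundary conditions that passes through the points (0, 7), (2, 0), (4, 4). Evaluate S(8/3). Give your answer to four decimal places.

Put M_i = S'' at the i-th knot. Here h = (2, 2) and Δ = (-7/2, 2), so the interior equations h_(i-1)·M_(i-1) + 2(h_(i-1)+h_i)·M_i + h_i·M_(i+1) = 6(Δ_i − Δ_(i-1)) read
  2·M_0 + 8·M_1 + 2·M_2 = 6(Δ_1 - Δ_0) = 33
Natural end conditions: M_0 = M_2 = 0.
Solving the tridiagonal system: M_0 = 0, M_1 = 33/8, M_2 = 0.
On [2, 4], S(x) = 0 - 3/4·(x - 2) + 33/16·(x - 2)² - 11/32·(x - 2)³.
With (x - 2) = 2/3: S(8/3) = 17/54.

0.3148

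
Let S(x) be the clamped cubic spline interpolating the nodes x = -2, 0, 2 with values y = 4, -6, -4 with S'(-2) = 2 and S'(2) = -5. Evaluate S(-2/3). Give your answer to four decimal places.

Let M_i = S''(x_i). Step sizes h_i = 2, 2; slopes of the chords Δ_i = (y_(i+1) - y_i)/h_i = -5, 1.
  2·M_0 + 8·M_1 + 2·M_2 = 6(Δ_1 - Δ_0) = 36
Clamped end conditions give two more equations: 2h_0·M_0 + h_0·M_1 = 6(Δ_0 - S'(-2)) = -42 and h_1·M_1 + 2h_1·M_2 = 6(S'(2) - Δ_1) = -36.
Hence M_0 = -67/4, M_1 = 25/2, M_2 = -61/4.
On [-2, 0], S(x) = 4 + 2·(x + 2) - 67/8·(x + 2)² + 39/16·(x + 2)³.
With (x + 2) = 4/3: S(-2/3) = -22/9.

-2.4444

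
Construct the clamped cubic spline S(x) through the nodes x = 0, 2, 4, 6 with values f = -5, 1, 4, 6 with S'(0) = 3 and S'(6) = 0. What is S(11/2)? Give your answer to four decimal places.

5.8094

Put m_i = S'' at the i-th knot. Here h = (2, 2, 2) and Δ = (3, 3/2, 1), so the interior equations h_(i-1)·m_(i-1) + 2(h_(i-1)+h_i)·m_i + h_i·m_(i+1) = 6(Δ_i − Δ_(i-1)) read
  2·m_0 + 8·m_1 + 2·m_2 = 6(Δ_1 - Δ_0) = -9
  2·m_1 + 8·m_2 + 2·m_3 = 6(Δ_2 - Δ_1) = -3
Clamped end conditions give two more equations: 2h_0·m_0 + h_0·m_1 = 6(Δ_0 - S'(0)) = 0 and h_2·m_2 + 2h_2·m_3 = 6(S'(6) - Δ_2) = -6.
Forward elimination and back-substitution give m_0 = 7/10, m_1 = -7/5, m_2 = 2/5, m_3 = -17/10.
On [4, 6], S(x) = 4 + 13/10·(x - 4) + 1/5·(x - 4)² - 7/40·(x - 4)³.
With (x - 4) = 3/2: S(11/2) = 1859/320.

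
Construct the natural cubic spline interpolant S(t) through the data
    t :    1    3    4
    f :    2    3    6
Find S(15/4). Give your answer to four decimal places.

5.1523

With M_i denoting the second derivative at x_i, h_i = 2, 1, and Δ_i = (y_(i+1) − y_i)/h_i = 1/2, 3:
  2·M_0 + 6·M_1 + 1·M_2 = 6(Δ_1 - Δ_0) = 15
Natural end conditions: M_0 = M_2 = 0.
Solving: M_0 = 0, M_1 = 5/2, M_2 = 0.
On [3, 4], S(t) = 3 + 13/6·(t - 3) + 5/4·(t - 3)² - 5/12·(t - 3)³.
With (t - 3) = 3/4: S(15/4) = 1319/256.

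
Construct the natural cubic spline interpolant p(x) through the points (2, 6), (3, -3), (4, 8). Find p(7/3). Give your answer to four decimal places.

1.5185

Put m_i = p'' at the i-th knot. Here h = (1, 1) and Δ = (-9, 11), so the interior equations h_(i-1)·m_(i-1) + 2(h_(i-1)+h_i)·m_i + h_i·m_(i+1) = 6(Δ_i − Δ_(i-1)) read
  1·m_0 + 4·m_1 + 1·m_2 = 6(Δ_1 - Δ_0) = 120
Natural end conditions: m_0 = m_2 = 0.
Hence m_0 = 0, m_1 = 30, m_2 = 0.
On [2, 3], p(x) = 6 - 14·(x - 2) + 0·(x - 2)² + 5·(x - 2)³.
With (x - 2) = 1/3: p(7/3) = 41/27.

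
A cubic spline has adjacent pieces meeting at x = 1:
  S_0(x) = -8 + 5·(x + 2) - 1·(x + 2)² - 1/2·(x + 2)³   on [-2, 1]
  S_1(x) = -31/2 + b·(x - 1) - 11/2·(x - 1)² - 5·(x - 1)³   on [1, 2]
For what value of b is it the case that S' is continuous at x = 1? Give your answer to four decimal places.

S_0'(x) = 5 - 2·(x + 2) - 3/2·(x + 2)², so S_0'(1) = -29/2. On the right, S_1'(1) = b, so b = -29/2.

-14.5000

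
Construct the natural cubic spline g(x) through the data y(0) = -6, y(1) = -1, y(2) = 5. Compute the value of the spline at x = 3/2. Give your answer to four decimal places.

Put σ_i = g'' at the i-th knot. Here h = (1, 1) and Δ = (5, 6), so the interior equations h_(i-1)·σ_(i-1) + 2(h_(i-1)+h_i)·σ_i + h_i·σ_(i+1) = 6(Δ_i − Δ_(i-1)) read
  1·σ_0 + 4·σ_1 + 1·σ_2 = 6(Δ_1 - Δ_0) = 6
Natural end conditions: σ_0 = σ_2 = 0.
Hence σ_0 = 0, σ_1 = 3/2, σ_2 = 0.
On [1, 2], g(x) = -1 + 11/2·(x - 1) + 3/4·(x - 1)² - 1/4·(x - 1)³.
With (x - 1) = 1/2: g(3/2) = 61/32.

1.9063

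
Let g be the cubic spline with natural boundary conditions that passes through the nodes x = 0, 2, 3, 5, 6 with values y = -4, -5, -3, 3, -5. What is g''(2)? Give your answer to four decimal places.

With σ_i denoting the second derivative at x_i, h_i = 2, 1, 2, 1, and Δ_i = (y_(i+1) − y_i)/h_i = -1/2, 2, 3, -8:
  2·σ_0 + 6·σ_1 + 1·σ_2 = 6(Δ_1 - Δ_0) = 15
  1·σ_1 + 6·σ_2 + 2·σ_3 = 6(Δ_2 - Δ_1) = 6
  2·σ_2 + 6·σ_3 + 1·σ_4 = 6(Δ_3 - Δ_2) = -66
Natural end conditions: σ_0 = σ_4 = 0.
Solving: σ_0 = 0, σ_1 = 52/31, σ_2 = 153/31, σ_3 = -392/31, σ_4 = 0.

1.6774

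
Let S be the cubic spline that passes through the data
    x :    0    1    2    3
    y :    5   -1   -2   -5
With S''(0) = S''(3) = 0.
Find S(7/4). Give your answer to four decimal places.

-1.8094

With σ_i denoting the second derivative at x_i, h_i = 1, 1, 1, and Δ_i = (y_(i+1) − y_i)/h_i = -6, -1, -3:
  1·σ_0 + 4·σ_1 + 1·σ_2 = 6(Δ_1 - Δ_0) = 30
  1·σ_1 + 4·σ_2 + 1·σ_3 = 6(Δ_2 - Δ_1) = -12
Natural end conditions: σ_0 = σ_3 = 0.
Solving: σ_0 = 0, σ_1 = 44/5, σ_2 = -26/5, σ_3 = 0.
On [1, 2], S(x) = -1 - 46/15·(x - 1) + 22/5·(x - 1)² - 7/3·(x - 1)³.
With (x - 1) = 3/4: S(7/4) = -579/320.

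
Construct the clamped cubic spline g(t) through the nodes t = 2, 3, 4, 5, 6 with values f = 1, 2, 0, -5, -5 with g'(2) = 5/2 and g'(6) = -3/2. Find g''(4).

-7

Let M_i = g''(x_i). Step sizes h_i = 1, 1, 1, 1; slopes of the chords Δ_i = (y_(i+1) - y_i)/h_i = 1, -2, -5, 0.
  1·M_0 + 4·M_1 + 1·M_2 = 6(Δ_1 - Δ_0) = -18
  1·M_1 + 4·M_2 + 1·M_3 = 6(Δ_2 - Δ_1) = -18
  1·M_2 + 4·M_3 + 1·M_4 = 6(Δ_3 - Δ_2) = 30
Clamped end conditions give two more equations: 2h_0·M_0 + h_0·M_1 = 6(Δ_0 - g'(2)) = -9 and h_3·M_3 + 2h_3·M_4 = 6(g'(6) - Δ_3) = -9.
Hence M_0 = -25/7, M_1 = -13/7, M_2 = -7, M_3 = 83/7, M_4 = -73/7.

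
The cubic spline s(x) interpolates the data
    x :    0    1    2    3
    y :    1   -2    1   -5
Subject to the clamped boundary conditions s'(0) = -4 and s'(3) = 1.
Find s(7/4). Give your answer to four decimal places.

Write σ_i for s''(x_i). With h_i = 1, 1, 1 and divided differences Δ_i = -3, 3, -6, the continuity of s' gives the tridiagonal system
  1·σ_0 + 4·σ_1 + 1·σ_2 = 6(Δ_1 - Δ_0) = 36
  1·σ_1 + 4·σ_2 + 1·σ_3 = 6(Δ_2 - Δ_1) = -54
Clamped end conditions give two more equations: 2h_0·σ_0 + h_0·σ_1 = 6(Δ_0 - s'(0)) = 6 and h_2·σ_2 + 2h_2·σ_3 = 6(s'(3) - Δ_2) = 42.
Solving: σ_0 = -82/15, σ_1 = 254/15, σ_2 = -394/15, σ_3 = 512/15.
On [1, 2], s(x) = -2 + 26/15·(x - 1) + 127/15·(x - 1)² - 36/5·(x - 1)³.
With (x - 1) = 3/4: s(7/4) = 41/40.

1.0250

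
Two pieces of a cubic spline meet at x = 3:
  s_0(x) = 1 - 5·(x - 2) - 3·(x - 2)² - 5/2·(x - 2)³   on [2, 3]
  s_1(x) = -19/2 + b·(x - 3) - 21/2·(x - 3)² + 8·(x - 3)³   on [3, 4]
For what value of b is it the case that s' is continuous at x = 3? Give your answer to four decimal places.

-18.5000

s_0'(x) = -5 - 6·(x - 2) - 15/2·(x - 2)², so s_0'(3) = -37/2. On the right, s_1'(3) = b, so b = -37/2.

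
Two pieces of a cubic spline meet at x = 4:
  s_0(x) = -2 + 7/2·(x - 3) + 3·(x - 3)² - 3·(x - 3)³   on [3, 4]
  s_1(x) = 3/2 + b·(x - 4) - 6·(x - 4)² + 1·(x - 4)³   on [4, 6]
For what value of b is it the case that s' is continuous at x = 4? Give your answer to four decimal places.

0.5000

s_0'(x) = 7/2 + 6·(x - 3) - 9·(x - 3)², so s_0'(4) = 1/2. On the right, s_1'(4) = b, so b = 1/2.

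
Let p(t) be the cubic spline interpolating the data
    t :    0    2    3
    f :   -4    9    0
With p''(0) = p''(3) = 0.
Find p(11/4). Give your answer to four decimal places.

With M_i denoting the second derivative at x_i, h_i = 2, 1, and Δ_i = (y_(i+1) − y_i)/h_i = 13/2, -9:
  2·M_0 + 6·M_1 + 1·M_2 = 6(Δ_1 - Δ_0) = -93
Natural end conditions: M_0 = M_2 = 0.
Solving the tridiagonal system: M_0 = 0, M_1 = -31/2, M_2 = 0.
On [2, 3], p(t) = 9 - 23/6·(t - 2) - 31/4·(t - 2)² + 31/12·(t - 2)³.
With (t - 2) = 3/4: p(11/4) = 731/256.

2.8555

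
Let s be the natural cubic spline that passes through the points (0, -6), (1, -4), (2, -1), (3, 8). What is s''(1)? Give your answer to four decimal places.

-0.8000

Put M_i = s'' at the i-th knot. Here h = (1, 1, 1) and Δ = (2, 3, 9), so the interior equations h_(i-1)·M_(i-1) + 2(h_(i-1)+h_i)·M_i + h_i·M_(i+1) = 6(Δ_i − Δ_(i-1)) read
  1·M_0 + 4·M_1 + 1·M_2 = 6(Δ_1 - Δ_0) = 6
  1·M_1 + 4·M_2 + 1·M_3 = 6(Δ_2 - Δ_1) = 36
Natural end conditions: M_0 = M_3 = 0.
Forward elimination and back-substitution give M_0 = 0, M_1 = -4/5, M_2 = 46/5, M_3 = 0.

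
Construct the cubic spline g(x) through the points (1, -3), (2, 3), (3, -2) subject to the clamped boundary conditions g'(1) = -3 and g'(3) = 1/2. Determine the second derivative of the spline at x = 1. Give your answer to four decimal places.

45.2500

Put m_i = g'' at the i-th knot. Here h = (1, 1) and Δ = (6, -5), so the interior equations h_(i-1)·m_(i-1) + 2(h_(i-1)+h_i)·m_i + h_i·m_(i+1) = 6(Δ_i − Δ_(i-1)) read
  1·m_0 + 4·m_1 + 1·m_2 = 6(Δ_1 - Δ_0) = -66
Clamped end conditions give two more equations: 2h_0·m_0 + h_0·m_1 = 6(Δ_0 - g'(1)) = 54 and h_1·m_1 + 2h_1·m_2 = 6(g'(3) - Δ_1) = 33.
Hence m_0 = 181/4, m_1 = -73/2, m_2 = 139/4.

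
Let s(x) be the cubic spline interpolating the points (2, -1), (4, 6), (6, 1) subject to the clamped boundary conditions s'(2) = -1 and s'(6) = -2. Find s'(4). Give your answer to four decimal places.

1.5000

Let σ_i = s''(x_i). Step sizes h_i = 2, 2; slopes of the chords Δ_i = (y_(i+1) - y_i)/h_i = 7/2, -5/2.
  2·σ_0 + 8·σ_1 + 2·σ_2 = 6(Δ_1 - Δ_0) = -36
Clamped end conditions give two more equations: 2h_0·σ_0 + h_0·σ_1 = 6(Δ_0 - s'(2)) = 27 and h_1·σ_1 + 2h_1·σ_2 = 6(s'(6) - Δ_1) = 3.
Solving the tridiagonal system: σ_0 = 11, σ_1 = -17/2, σ_2 = 5.
On [4, 6], s'(x) = b_1 + 2c_1·(x - 4) + 3d_1·(x - 4)² with b_1 = Δ_1 - h_1(2σ_1 + σ_2)/6 = 3/2, c_1 = σ_1/2 = -17/4, d_1 = (σ_2 - σ_1)/(6h_1) = 9/8. So s'(4) = 3/2.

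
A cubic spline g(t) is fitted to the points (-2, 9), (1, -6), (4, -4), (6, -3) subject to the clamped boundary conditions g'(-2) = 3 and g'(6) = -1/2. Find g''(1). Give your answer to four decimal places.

6.0351

Put m_i = g'' at the i-th knot. Here h = (3, 3, 2) and Δ = (-5, 2/3, 1/2), so the interior equations h_(i-1)·m_(i-1) + 2(h_(i-1)+h_i)·m_i + h_i·m_(i+1) = 6(Δ_i − Δ_(i-1)) read
  3·m_0 + 12·m_1 + 3·m_2 = 6(Δ_1 - Δ_0) = 34
  3·m_1 + 10·m_2 + 2·m_3 = 6(Δ_2 - Δ_1) = -1
Clamped end conditions give two more equations: 2h_0·m_0 + h_0·m_1 = 6(Δ_0 - g'(-2)) = -48 and h_2·m_2 + 2h_2·m_3 = 6(g'(6) - Δ_2) = -6.
Hence m_0 = -628/57, m_1 = 344/57, m_2 = -34/19, m_3 = -23/38.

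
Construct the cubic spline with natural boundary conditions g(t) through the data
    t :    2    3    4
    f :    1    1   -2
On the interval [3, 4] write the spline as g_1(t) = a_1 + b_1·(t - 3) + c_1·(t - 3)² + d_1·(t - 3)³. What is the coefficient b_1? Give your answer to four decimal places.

Put σ_i = g'' at the i-th knot. Here h = (1, 1) and Δ = (0, -3), so the interior equations h_(i-1)·σ_(i-1) + 2(h_(i-1)+h_i)·σ_i + h_i·σ_(i+1) = 6(Δ_i − Δ_(i-1)) read
  1·σ_0 + 4·σ_1 + 1·σ_2 = 6(Δ_1 - Δ_0) = -18
Natural end conditions: σ_0 = σ_2 = 0.
Hence σ_0 = 0, σ_1 = -9/2, σ_2 = 0.
On [3, 4], with g_1(t) = a_1 + b_1·(t - 3) + c_1·(t - 3)² + d_1·(t - 3)³: c_1 = σ_1/2 = -9/4, d_1 = (σ_2 - σ_1)/(6h_1) = 3/4, b_1 = Δ_1 - h_1(2σ_1 + σ_2)/6 = -3/2.

-1.5000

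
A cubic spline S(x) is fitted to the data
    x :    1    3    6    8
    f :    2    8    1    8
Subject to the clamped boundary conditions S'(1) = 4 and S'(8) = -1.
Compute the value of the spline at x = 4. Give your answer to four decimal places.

5.5718

Write M_i for S''(x_i). With h_i = 2, 3, 2 and divided differences Δ_i = 3, -7/3, 7/2, the continuity of S' gives the tridiagonal system
  2·M_0 + 10·M_1 + 3·M_2 = 6(Δ_1 - Δ_0) = -32
  3·M_1 + 10·M_2 + 2·M_3 = 6(Δ_2 - Δ_1) = 35
Clamped end conditions give two more equations: 2h_0·M_0 + h_0·M_1 = 6(Δ_0 - S'(1)) = -6 and h_2·M_2 + 2h_2·M_3 = 6(S'(8) - Δ_2) = -27.
Forward elimination and back-substitution give M_0 = 127/96, M_1 = -271/48, M_2 = 349/48, M_3 = -997/96.
On [3, 6], S(x) = 8 - 31/96·(x - 3) - 271/96·(x - 3)² + 155/216·(x - 3)³.
With (x - 3) = 1: S(4) = 2407/432.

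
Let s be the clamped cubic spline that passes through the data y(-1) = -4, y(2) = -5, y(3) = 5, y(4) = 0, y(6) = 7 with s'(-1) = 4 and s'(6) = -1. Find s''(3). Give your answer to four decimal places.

-31.3861

Put σ_i = s'' at the i-th knot. Here h = (3, 1, 1, 2) and Δ = (-1/3, 10, -5, 7/2), so the interior equations h_(i-1)·σ_(i-1) + 2(h_(i-1)+h_i)·σ_i + h_i·σ_(i+1) = 6(Δ_i − Δ_(i-1)) read
  3·σ_0 + 8·σ_1 + 1·σ_2 = 6(Δ_1 - Δ_0) = 62
  1·σ_1 + 4·σ_2 + 1·σ_3 = 6(Δ_2 - Δ_1) = -90
  1·σ_2 + 6·σ_3 + 2·σ_4 = 6(Δ_3 - Δ_2) = 51
Clamped end conditions give two more equations: 2h_0·σ_0 + h_0·σ_1 = 6(Δ_0 - s'(-1)) = -26 and h_3·σ_3 + 2h_3·σ_4 = 6(s'(6) - Δ_3) = -27.
Solving the tridiagonal system: σ_0 = -5933/474, σ_1 = 1293/79, σ_2 = -4959/158, σ_3 = 1515/79, σ_4 = -5163/316.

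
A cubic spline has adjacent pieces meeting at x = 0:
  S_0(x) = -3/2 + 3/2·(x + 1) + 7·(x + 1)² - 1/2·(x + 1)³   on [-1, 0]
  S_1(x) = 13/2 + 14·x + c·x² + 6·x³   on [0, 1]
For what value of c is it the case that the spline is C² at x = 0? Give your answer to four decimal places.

S_0''(x) = 14 - 3·(x + 1), so S_0''(0) = 11. On the right, S_1''(0) = 2c, so c = 11/2.

5.5000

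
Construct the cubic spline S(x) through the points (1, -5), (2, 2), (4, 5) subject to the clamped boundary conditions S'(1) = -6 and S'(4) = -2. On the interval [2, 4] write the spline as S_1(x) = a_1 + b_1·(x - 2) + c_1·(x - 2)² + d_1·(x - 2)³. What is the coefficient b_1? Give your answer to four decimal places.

Put σ_i = S'' at the i-th knot. Here h = (1, 2) and Δ = (7, 3/2), so the interior equations h_(i-1)·σ_(i-1) + 2(h_(i-1)+h_i)·σ_i + h_i·σ_(i+1) = 6(Δ_i − Δ_(i-1)) read
  1·σ_0 + 6·σ_1 + 2·σ_2 = 6(Δ_1 - Δ_0) = -33
Clamped end conditions give two more equations: 2h_0·σ_0 + h_0·σ_1 = 6(Δ_0 - S'(1)) = 78 and h_1·σ_1 + 2h_1·σ_2 = 6(S'(4) - Δ_1) = -21.
Solving: σ_0 = 275/6, σ_1 = -41/3, σ_2 = 19/12.
On [2, 4], with S_1(x) = a_1 + b_1·(x - 2) + c_1·(x - 2)² + d_1·(x - 2)³: c_1 = σ_1/2 = -41/6, d_1 = (σ_2 - σ_1)/(6h_1) = 61/48, b_1 = Δ_1 - h_1(2σ_1 + σ_2)/6 = 121/12.

10.0833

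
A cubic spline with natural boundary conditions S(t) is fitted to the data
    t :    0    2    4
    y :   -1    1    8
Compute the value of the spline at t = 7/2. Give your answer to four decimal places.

With M_i denoting the second derivative at x_i, h_i = 2, 2, and Δ_i = (y_(i+1) − y_i)/h_i = 1, 7/2:
  2·M_0 + 8·M_1 + 2·M_2 = 6(Δ_1 - Δ_0) = 15
Natural end conditions: M_0 = M_2 = 0.
Solving: M_0 = 0, M_1 = 15/8, M_2 = 0.
On [2, 4], S(t) = 1 + 9/4·(t - 2) + 15/16·(t - 2)² - 5/32·(t - 2)³.
With (t - 2) = 3/2: S(7/2) = 1525/256.

5.9570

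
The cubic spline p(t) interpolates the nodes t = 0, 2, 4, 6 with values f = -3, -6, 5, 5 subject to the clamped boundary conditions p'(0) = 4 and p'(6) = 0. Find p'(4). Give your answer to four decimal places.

3.8667

With M_i denoting the second derivative at x_i, h_i = 2, 2, 2, and Δ_i = (y_(i+1) − y_i)/h_i = -3/2, 11/2, 0:
  2·M_0 + 8·M_1 + 2·M_2 = 6(Δ_1 - Δ_0) = 42
  2·M_1 + 8·M_2 + 2·M_3 = 6(Δ_2 - Δ_1) = -33
Clamped end conditions give two more equations: 2h_0·M_0 + h_0·M_1 = 6(Δ_0 - p'(0)) = -33 and h_2·M_2 + 2h_2·M_3 = 6(p'(6) - Δ_2) = 0.
Forward elimination and back-substitution give M_0 = -203/15, M_1 = 317/30, M_2 = -116/15, M_3 = 58/15.
On [4, 6], p'(t) = b_2 + 2c_2·(t - 4) + 3d_2·(t - 4)² with b_2 = Δ_2 - h_2(2M_2 + M_3)/6 = 58/15, c_2 = M_2/2 = -58/15, d_2 = (M_3 - M_2)/(6h_2) = 29/30. So p'(4) = 58/15.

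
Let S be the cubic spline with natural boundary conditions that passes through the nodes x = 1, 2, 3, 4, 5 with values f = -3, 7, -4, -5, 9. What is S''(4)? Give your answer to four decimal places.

Write m_i for S''(x_i). With h_i = 1, 1, 1, 1 and divided differences Δ_i = 10, -11, -1, 14, the continuity of S' gives the tridiagonal system
  1·m_0 + 4·m_1 + 1·m_2 = 6(Δ_1 - Δ_0) = -126
  1·m_1 + 4·m_2 + 1·m_3 = 6(Δ_2 - Δ_1) = 60
  1·m_2 + 4·m_3 + 1·m_4 = 6(Δ_3 - Δ_2) = 90
Natural end conditions: m_0 = m_4 = 0.
Solving the tridiagonal system: m_0 = 0, m_1 = -255/7, m_2 = 138/7, m_3 = 123/7, m_4 = 0.

17.5714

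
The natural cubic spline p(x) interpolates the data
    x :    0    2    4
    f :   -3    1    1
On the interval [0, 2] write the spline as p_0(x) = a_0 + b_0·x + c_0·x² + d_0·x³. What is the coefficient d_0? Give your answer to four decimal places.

Write σ_i for p''(x_i). With h_i = 2, 2 and divided differences Δ_i = 2, 0, the continuity of p' gives the tridiagonal system
  2·σ_0 + 8·σ_1 + 2·σ_2 = 6(Δ_1 - Δ_0) = -12
Natural end conditions: σ_0 = σ_2 = 0.
Hence σ_0 = 0, σ_1 = -3/2, σ_2 = 0.
On [0, 2], with p_0(x) = a_0 + b_0·x + c_0·x² + d_0·x³: c_0 = σ_0/2 = 0, d_0 = (σ_1 - σ_0)/(6h_0) = -1/8, b_0 = Δ_0 - h_0(2σ_0 + σ_1)/6 = 5/2.

-0.1250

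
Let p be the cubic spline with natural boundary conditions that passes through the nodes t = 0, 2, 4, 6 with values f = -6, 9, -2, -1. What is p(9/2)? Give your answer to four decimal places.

-3.3688

Write M_i for p''(x_i). With h_i = 2, 2, 2 and divided differences Δ_i = 15/2, -11/2, 1/2, the continuity of p' gives the tridiagonal system
  2·M_0 + 8·M_1 + 2·M_2 = 6(Δ_1 - Δ_0) = -78
  2·M_1 + 8·M_2 + 2·M_3 = 6(Δ_2 - Δ_1) = 36
Natural end conditions: M_0 = M_3 = 0.
Solving: M_0 = 0, M_1 = -58/5, M_2 = 37/5, M_3 = 0.
On [4, 6], p(t) = -2 - 133/30·(t - 4) + 37/10·(t - 4)² - 37/60·(t - 4)³.
With (t - 4) = 1/2: p(9/2) = -539/160.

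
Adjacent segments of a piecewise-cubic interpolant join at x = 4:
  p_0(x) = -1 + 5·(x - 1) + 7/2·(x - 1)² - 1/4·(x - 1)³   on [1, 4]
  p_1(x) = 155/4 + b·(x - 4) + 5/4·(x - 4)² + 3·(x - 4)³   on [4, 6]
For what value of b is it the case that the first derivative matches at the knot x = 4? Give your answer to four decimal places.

19.2500

p_0'(x) = 5 + 7·(x - 1) - 3/4·(x - 1)², so p_0'(4) = 77/4. On the right, p_1'(4) = b, so b = 77/4.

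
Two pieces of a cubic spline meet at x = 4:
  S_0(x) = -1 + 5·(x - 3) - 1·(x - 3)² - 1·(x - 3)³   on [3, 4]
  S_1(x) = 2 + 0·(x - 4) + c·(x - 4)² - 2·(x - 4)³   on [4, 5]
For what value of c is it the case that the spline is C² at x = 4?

-4

S_0''(x) = -2 - 6·(x - 3), so S_0''(4) = -8. On the right, S_1''(4) = 2c, so c = -4.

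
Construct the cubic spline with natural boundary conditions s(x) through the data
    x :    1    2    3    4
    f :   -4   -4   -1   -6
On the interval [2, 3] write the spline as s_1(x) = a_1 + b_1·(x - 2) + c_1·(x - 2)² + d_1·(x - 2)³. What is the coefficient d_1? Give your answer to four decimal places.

-3.6667

Let m_i = s''(x_i). Step sizes h_i = 1, 1, 1; slopes of the chords Δ_i = (y_(i+1) - y_i)/h_i = 0, 3, -5.
  1·m_0 + 4·m_1 + 1·m_2 = 6(Δ_1 - Δ_0) = 18
  1·m_1 + 4·m_2 + 1·m_3 = 6(Δ_2 - Δ_1) = -48
Natural end conditions: m_0 = m_3 = 0.
Hence m_0 = 0, m_1 = 8, m_2 = -14, m_3 = 0.
On [2, 3], with s_1(x) = a_1 + b_1·(x - 2) + c_1·(x - 2)² + d_1·(x - 2)³: c_1 = m_1/2 = 4, d_1 = (m_2 - m_1)/(6h_1) = -11/3, b_1 = Δ_1 - h_1(2m_1 + m_2)/6 = 8/3.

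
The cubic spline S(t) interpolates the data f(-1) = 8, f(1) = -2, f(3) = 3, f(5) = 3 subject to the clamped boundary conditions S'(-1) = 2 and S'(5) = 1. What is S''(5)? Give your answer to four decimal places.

Write m_i for S''(x_i). With h_i = 2, 2, 2 and divided differences Δ_i = -5, 5/2, 0, the continuity of S' gives the tridiagonal system
  2·m_0 + 8·m_1 + 2·m_2 = 6(Δ_1 - Δ_0) = 45
  2·m_1 + 8·m_2 + 2·m_3 = 6(Δ_2 - Δ_1) = -15
Clamped end conditions give two more equations: 2h_0·m_0 + h_0·m_1 = 6(Δ_0 - S'(-1)) = -42 and h_2·m_2 + 2h_2·m_3 = 6(S'(5) - Δ_2) = 6.
Forward elimination and back-substitution give m_0 = -481/30, m_1 = 166/15, m_2 = -86/15, m_3 = 131/30.

4.3667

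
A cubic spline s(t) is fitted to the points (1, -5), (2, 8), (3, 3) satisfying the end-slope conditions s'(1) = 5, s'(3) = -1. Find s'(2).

5

Put M_i = s'' at the i-th knot. Here h = (1, 1) and Δ = (13, -5), so the interior equations h_(i-1)·M_(i-1) + 2(h_(i-1)+h_i)·M_i + h_i·M_(i+1) = 6(Δ_i − Δ_(i-1)) read
  1·M_0 + 4·M_1 + 1·M_2 = 6(Δ_1 - Δ_0) = -108
Clamped end conditions give two more equations: 2h_0·M_0 + h_0·M_1 = 6(Δ_0 - s'(1)) = 48 and h_1·M_1 + 2h_1·M_2 = 6(s'(3) - Δ_1) = 24.
Forward elimination and back-substitution give M_0 = 48, M_1 = -48, M_2 = 36.
On [2, 3], s'(t) = b_1 + 2c_1·(t - 2) + 3d_1·(t - 2)² with b_1 = Δ_1 - h_1(2M_1 + M_2)/6 = 5, c_1 = M_1/2 = -24, d_1 = (M_2 - M_1)/(6h_1) = 14. So s'(2) = 5.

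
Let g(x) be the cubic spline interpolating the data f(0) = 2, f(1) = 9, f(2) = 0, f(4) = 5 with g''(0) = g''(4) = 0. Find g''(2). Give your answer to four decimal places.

16.1739

Write m_i for g''(x_i). With h_i = 1, 1, 2 and divided differences Δ_i = 7, -9, 5/2, the continuity of g' gives the tridiagonal system
  1·m_0 + 4·m_1 + 1·m_2 = 6(Δ_1 - Δ_0) = -96
  1·m_1 + 6·m_2 + 2·m_3 = 6(Δ_2 - Δ_1) = 69
Natural end conditions: m_0 = m_3 = 0.
Solving: m_0 = 0, m_1 = -645/23, m_2 = 372/23, m_3 = 0.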